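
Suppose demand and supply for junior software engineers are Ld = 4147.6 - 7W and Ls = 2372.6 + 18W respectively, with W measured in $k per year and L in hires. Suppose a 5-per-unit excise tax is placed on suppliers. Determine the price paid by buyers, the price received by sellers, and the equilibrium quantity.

With a tax of 5 on suppliers, they supply based on the net price W_s = W_b - 5, so Ls = 2282.6 + 18W_b.
Set Ld = Ls: 4147.6 - 7W_b = 2282.6 + 18W_b, so 1865 = 25W_b and W_b = 74.6.
Then W_s = 74.6 - 5 = 69.6 and L = 4147.6 - 7(74.6) = 3625.4.

W_b = 74.6, W_s = 69.6, L = 3625.4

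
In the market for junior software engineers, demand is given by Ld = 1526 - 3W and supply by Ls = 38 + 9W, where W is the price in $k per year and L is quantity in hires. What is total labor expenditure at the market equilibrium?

The market clears where 1526 - 3W = 38 + 9W. Rearranging, 12W = 1488, hence W* = 124.
Plugging W* into demand: L* = 1526 - 3(124) = 1154.
Total labor expenditure = W* × L* = 124 × 1154 = 143096.

Total labor expenditure = 143096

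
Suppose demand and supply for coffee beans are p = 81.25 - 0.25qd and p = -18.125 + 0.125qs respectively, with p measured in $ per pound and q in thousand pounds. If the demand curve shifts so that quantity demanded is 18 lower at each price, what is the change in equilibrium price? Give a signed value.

Rewriting in direct form: qd = 325 - 4p and qs = 145 + 8p.
Equating demand and supply, 325 - 4p = 145 + 8p gives 12p = 180, so p* = 15.
Then q* = 325 - 4(15) = 265.
After the shift, demand is qd = 307 - 4p.
The new intersection has 162 = 12p, i.e. p = 13.5, q = 253.
Δp = 13.5 - 15 = -1.5.

Δp = -1.5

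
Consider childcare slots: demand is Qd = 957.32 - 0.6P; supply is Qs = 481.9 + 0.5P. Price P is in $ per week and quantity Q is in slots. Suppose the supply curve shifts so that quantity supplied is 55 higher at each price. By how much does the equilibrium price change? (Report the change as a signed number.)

Set Qd = Qs: 957.32 - 0.6P = 481.9 + 0.5P, so 475.42 = 1.1P and P* = 432.2.
Then Q* = 957.32 - 0.6(432.2) = 698.
After the shift, supply is Qs = 536.9 + 0.5P.
The new intersection has 420.42 = 1.1P, i.e. P = 382.2, Q = 728.
ΔP = 382.2 - 432.2 = -50.

ΔP = -50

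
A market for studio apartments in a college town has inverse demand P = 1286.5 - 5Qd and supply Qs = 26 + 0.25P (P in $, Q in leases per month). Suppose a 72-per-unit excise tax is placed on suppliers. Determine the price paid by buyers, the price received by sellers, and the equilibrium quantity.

Rewriting in direct form: Qd = 257.3 - 0.2P.
The tax drives a wedge P_b - P_s = 72. Substituting P_s = P_b - 72 into supply: Qs = 8 + 0.25P_b.
Set Qd = Qs: 257.3 - 0.2P_b = 8 + 0.25P_b, so 249.3 = 0.45P_b and P_b = 554.
Then P_s = 554 - 72 = 482 and Q = 257.3 - 0.2(554) = 146.5.

P_b = 554, P_s = 482, Q = 146.5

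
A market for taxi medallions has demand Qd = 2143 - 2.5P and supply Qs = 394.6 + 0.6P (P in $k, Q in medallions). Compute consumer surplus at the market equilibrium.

The market clears where 2143 - 2.5P = 394.6 + 0.6P. Rearranging, 3.1P = 1748.4, hence P* = 564.
Substitute back: Q* = 2143 - 2.5(564) = 733.
Demand choke price (Qd = 0): P = 2143/2.5 = 857.2. Consumer surplus = ½ × (857.2 - 564) × 733 = 107457.8.

Consumer surplus = 107457.8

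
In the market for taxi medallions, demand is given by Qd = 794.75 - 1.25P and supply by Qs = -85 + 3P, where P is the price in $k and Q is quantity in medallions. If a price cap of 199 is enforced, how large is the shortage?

Shortage = 34

At P = 199: Qd = 546 and Qs = 512.
Shortage = Qd - Qs = 546 - 512 = 34.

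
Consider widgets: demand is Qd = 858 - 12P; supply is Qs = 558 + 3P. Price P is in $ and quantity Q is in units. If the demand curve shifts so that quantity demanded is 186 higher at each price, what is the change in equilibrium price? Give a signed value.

ΔP = 12.4

At equilibrium Qd = Qs, so 858 - 12P = 558 + 3P; collecting terms, 300 = 15P and P* = 20.
From the demand curve, Q* = 858 - 12(20) = 618.
After the shift, demand is Qd = 1044 - 12P.
Re-solving, 15P = 486 gives P = 32.4 and Q = 655.2.
ΔP = 32.4 - 20 = 12.4.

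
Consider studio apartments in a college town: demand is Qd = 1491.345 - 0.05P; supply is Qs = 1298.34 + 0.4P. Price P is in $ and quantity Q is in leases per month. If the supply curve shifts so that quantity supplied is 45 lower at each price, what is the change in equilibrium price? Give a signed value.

The market clears where 1491.345 - 0.05P = 1298.34 + 0.4P. Rearranging, 0.45P = 193.005, hence P* = 428.9.
From the demand curve, Q* = 1491.345 - 0.05(428.9) = 1469.9.
After the shift, supply is Qs = 1253.34 + 0.4P.
Re-solving, 0.45P = 238.005 gives P = 528.9 and Q = 1464.9.
ΔP = 528.9 - 428.9 = 100.

ΔP = 100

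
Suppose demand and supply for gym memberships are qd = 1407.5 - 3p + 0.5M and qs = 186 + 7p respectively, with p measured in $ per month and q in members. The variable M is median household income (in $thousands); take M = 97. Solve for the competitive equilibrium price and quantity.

With M = 97, demand is qd = 1456 - 3p.
Equating demand and supply, 1456 - 3p = 186 + 7p gives 10p = 1270, so p* = 127.
From the demand curve, q* = 1456 - 3(127) = 1075.

p* = 127, q* = 1075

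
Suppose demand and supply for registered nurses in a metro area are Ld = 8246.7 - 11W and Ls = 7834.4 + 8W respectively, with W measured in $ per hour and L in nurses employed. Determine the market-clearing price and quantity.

W* = 21.7, L* = 8008

Set Ld = Ls: 8246.7 - 11W = 7834.4 + 8W, so 412.3 = 19W and W* = 21.7.
Substitute back: L* = 8246.7 - 11(21.7) = 8008.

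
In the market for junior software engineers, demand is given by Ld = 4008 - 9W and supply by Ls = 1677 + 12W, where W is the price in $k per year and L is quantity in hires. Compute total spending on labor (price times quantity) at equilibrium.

Total spending on labor = 333999

The market clears where 4008 - 9W = 1677 + 12W. Rearranging, 21W = 2331, hence W* = 111.
From the demand curve, L* = 4008 - 9(111) = 3009.
Total spending on labor = W* × L* = 111 × 3009 = 333999.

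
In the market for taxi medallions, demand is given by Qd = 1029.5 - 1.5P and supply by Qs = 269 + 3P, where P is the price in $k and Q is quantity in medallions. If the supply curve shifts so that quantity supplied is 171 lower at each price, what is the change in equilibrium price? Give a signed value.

ΔP = 38

The market clears where 1029.5 - 1.5P = 269 + 3P. Rearranging, 4.5P = 760.5, hence P* = 169.
From the demand curve, Q* = 1029.5 - 1.5(169) = 776.
After the shift, supply is Qs = 98 + 3P.
Re-solving, 4.5P = 931.5 gives P = 207 and Q = 719.
ΔP = 207 - 169 = 38.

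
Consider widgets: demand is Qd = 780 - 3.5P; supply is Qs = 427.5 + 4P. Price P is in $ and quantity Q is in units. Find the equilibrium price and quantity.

The market clears where 780 - 3.5P = 427.5 + 4P. Rearranging, 7.5P = 352.5, hence P* = 47.
From the demand curve, Q* = 780 - 3.5(47) = 615.5.

P* = 47, Q* = 615.5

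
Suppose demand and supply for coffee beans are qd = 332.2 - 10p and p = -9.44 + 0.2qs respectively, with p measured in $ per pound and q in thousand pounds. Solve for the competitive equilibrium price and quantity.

In direct form, qs = 47.2 + 5p.
At equilibrium qd = qs, so 332.2 - 10p = 47.2 + 5p; collecting terms, 285 = 15p and p* = 19.
Then q* = 332.2 - 10(19) = 142.2.

p* = 19, q* = 142.2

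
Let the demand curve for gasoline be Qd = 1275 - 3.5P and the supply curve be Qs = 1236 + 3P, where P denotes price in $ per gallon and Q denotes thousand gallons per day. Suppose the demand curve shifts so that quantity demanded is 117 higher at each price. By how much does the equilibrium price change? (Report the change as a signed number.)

ΔP = 18

The market clears where 1275 - 3.5P = 1236 + 3P. Rearranging, 6.5P = 39, hence P* = 6.
Plugging P* into demand: Q* = 1275 - 3.5(6) = 1254.
After the shift, demand is Qd = 1392 - 3.5P.
New equilibrium: 156 = 6.5P, so P = 24 and Q = 1308.
ΔP = 24 - 6 = 18.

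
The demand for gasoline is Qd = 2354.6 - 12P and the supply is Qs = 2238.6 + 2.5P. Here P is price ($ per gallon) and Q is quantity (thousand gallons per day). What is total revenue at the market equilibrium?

Total revenue = 18068.8

The market clears where 2354.6 - 12P = 2238.6 + 2.5P. Rearranging, 14.5P = 116, hence P* = 8.
From the demand curve, Q* = 2354.6 - 12(8) = 2258.6.
Total revenue = P* × Q* = 8 × 2258.6 = 18068.8.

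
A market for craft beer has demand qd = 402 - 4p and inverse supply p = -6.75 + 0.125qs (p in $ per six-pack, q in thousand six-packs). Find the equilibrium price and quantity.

Rewriting in direct form: qs = 54 + 8p.
Set qd = qs: 402 - 4p = 54 + 8p, so 348 = 12p and p* = 29.
From the demand curve, q* = 402 - 4(29) = 286.

p* = 29, q* = 286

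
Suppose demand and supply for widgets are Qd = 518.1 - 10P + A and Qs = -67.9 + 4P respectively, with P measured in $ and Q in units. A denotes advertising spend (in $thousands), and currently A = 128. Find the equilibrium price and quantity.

With A = 128, demand is Qd = 646.1 - 10P.
At equilibrium Qd = Qs, so 646.1 - 10P = -67.9 + 4P; collecting terms, 714 = 14P and P* = 51.
Plugging P* into demand: Q* = 646.1 - 10(51) = 136.1.

P* = 51, Q* = 136.1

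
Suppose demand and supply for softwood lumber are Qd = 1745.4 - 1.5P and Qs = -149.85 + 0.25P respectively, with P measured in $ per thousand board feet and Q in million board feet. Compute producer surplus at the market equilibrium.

Producer surplus = 29233.62

At equilibrium Qd = Qs, so 1745.4 - 1.5P = -149.85 + 0.25P; collecting terms, 1895.25 = 1.75P and P* = 1083.
Then Q* = 1745.4 - 1.5(1083) = 120.9.
Supply choke price (Qs = 0): P = 599.4. Producer surplus = ½ × (1083 - 599.4) × 120.9 = 29233.62.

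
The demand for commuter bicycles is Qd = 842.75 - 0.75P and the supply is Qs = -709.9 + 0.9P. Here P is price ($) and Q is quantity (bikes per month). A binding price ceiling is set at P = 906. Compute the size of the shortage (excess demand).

Shortage = 57.75

Evaluating both curves at the ceiling price 906 gives Qd = 163.25, Qs = 105.5.
Shortage = Qd - Qs = 163.25 - 105.5 = 57.75.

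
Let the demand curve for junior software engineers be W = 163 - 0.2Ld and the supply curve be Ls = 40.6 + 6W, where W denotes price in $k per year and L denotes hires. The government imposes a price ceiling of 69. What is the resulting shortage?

Shortage = 15.4

Inverting to quantity form: Ld = 815 - 5W.
At W = 69: Ld = 470 and Ls = 454.6.
Shortage = Ld - Ls = 470 - 454.6 = 15.4.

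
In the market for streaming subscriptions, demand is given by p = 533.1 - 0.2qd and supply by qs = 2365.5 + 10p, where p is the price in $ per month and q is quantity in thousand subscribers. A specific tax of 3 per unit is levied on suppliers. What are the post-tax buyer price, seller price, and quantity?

p_b = 22, p_s = 19, q = 2555.5

Solving each curve for q: qd = 2665.5 - 5p.
Suppliers keep p_s = p_b - 3 per unit, so supply in terms of the buyer price is qs = 2335.5 + 10p_b.
Market clearing requires 2665.5 - 5p_b = 2335.5 + 10p_b; hence 330 = 15p_b and p_b = 22.
Then p_s = 22 - 3 = 19 and q = 2665.5 - 5(22) = 2555.5.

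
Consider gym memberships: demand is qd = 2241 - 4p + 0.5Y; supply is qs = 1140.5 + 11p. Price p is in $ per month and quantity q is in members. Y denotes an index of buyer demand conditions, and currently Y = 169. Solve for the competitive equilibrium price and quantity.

With Y = 169, demand is qd = 2325.5 - 4p.
Set qd = qs: 2325.5 - 4p = 1140.5 + 11p, so 1185 = 15p and p* = 79.
Plugging p* into demand: q* = 2325.5 - 4(79) = 2009.5.

p* = 79, q* = 2009.5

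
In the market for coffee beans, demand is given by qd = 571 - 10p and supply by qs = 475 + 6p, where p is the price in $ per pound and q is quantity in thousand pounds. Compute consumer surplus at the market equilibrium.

Consumer surplus = 13056.05

Equating demand and supply, 571 - 10p = 475 + 6p gives 16p = 96, so p* = 6.
Then q* = 571 - 10(6) = 511.
Demand choke price (qd = 0): p = 571/10 = 57.1. Consumer surplus = ½ × (57.1 - 6) × 511 = 13056.05.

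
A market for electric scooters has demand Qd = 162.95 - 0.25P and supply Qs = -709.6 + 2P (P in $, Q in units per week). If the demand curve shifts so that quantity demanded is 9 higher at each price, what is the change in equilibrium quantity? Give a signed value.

ΔQ = 8

Equating demand and supply, 162.95 - 0.25P = -709.6 + 2P gives 2.25P = 872.55, so P* = 387.8.
Plugging P* into demand: Q* = 162.95 - 0.25(387.8) = 66.
After the shift, demand is Qd = 171.95 - 0.25P.
Re-solving, 2.25P = 881.55 gives P = 391.8 and Q = 74.
ΔQ = 74 - 66 = 8.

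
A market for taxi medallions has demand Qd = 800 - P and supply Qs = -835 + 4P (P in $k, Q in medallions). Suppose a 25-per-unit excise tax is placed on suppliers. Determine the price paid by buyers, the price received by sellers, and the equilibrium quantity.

P_b = 347, P_s = 322, Q = 453

Suppliers keep P_s = P_b - 25 per unit, so supply in terms of the buyer price is Qs = -935 + 4P_b.
Market clearing requires 800 - P_b = -935 + 4P_b; hence 1735 = 5P_b and P_b = 347.
Then P_s = 347 - 25 = 322 and Q = 800 - 347 = 453.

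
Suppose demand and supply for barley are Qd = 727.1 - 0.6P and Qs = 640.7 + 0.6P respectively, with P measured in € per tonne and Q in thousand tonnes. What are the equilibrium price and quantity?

P* = 72, Q* = 683.9

Equating demand and supply, 727.1 - 0.6P = 640.7 + 0.6P gives 1.2P = 86.4, so P* = 72.
From the demand curve, Q* = 727.1 - 0.6(72) = 683.9.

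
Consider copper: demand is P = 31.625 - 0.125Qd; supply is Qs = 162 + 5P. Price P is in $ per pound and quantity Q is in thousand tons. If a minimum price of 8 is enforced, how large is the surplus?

Inverting to quantity form: Qd = 253 - 8P.
At P = 8: Qd = 189 and Qs = 202.
Surplus = Qs - Qd = 202 - 189 = 13.

Surplus = 13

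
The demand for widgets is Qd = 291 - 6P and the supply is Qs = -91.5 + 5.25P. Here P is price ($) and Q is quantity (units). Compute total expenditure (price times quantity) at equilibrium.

At equilibrium Qd = Qs, so 291 - 6P = -91.5 + 5.25P; collecting terms, 382.5 = 11.25P and P* = 34.
From the demand curve, Q* = 291 - 6(34) = 87.
Total expenditure = P* × Q* = 34 × 87 = 2958.

Total expenditure = 2958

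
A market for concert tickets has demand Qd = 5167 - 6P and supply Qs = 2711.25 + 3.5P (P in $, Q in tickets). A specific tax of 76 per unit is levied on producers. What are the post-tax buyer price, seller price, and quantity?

P_b = 286.5, P_s = 210.5, Q = 3448

With a tax of 76 on producers, they supply based on the net price P_s = P_b - 76, so Qs = 2445.25 + 3.5P_b.
Equate demand and the shifted supply: 5167 - 6P_b = 2445.25 + 3.5P_b, giving 9.5P_b = 2721.75, so P_b = 286.5.
So P_s = 210.5 and the quantity traded is Q = 5167 - 6(286.5) = 3448.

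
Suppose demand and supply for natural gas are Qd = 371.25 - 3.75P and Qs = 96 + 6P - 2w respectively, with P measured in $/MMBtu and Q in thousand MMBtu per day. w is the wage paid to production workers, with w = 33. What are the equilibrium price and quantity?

With w = 33, supply is Qs = 30 + 6P.
Equating demand and supply, 371.25 - 3.75P = 30 + 6P gives 9.75P = 341.25, so P* = 35.
From the demand curve, Q* = 371.25 - 3.75(35) = 240.

P* = 35, Q* = 240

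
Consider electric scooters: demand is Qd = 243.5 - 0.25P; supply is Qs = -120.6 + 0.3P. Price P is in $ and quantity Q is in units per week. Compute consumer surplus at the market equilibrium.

The market clears where 243.5 - 0.25P = -120.6 + 0.3P. Rearranging, 0.55P = 364.1, hence P* = 662.
Plugging P* into demand: Q* = 243.5 - 0.25(662) = 78.
Demand choke price (Qd = 0): P = 243.5/0.25 = 974. Consumer surplus = ½ × (974 - 662) × 78 = 12168.

Consumer surplus = 12168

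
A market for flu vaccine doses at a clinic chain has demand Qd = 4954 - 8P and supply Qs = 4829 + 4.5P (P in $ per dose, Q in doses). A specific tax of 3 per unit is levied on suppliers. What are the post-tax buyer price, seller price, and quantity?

P_b = 11.08, P_s = 8.08, Q = 4865.36

With a tax of 3 on suppliers, they supply based on the net price P_s = P_b - 3, so Qs = 4815.5 + 4.5P_b.
Market clearing requires 4954 - 8P_b = 4815.5 + 4.5P_b; hence 138.5 = 12.5P_b and P_b = 11.08.
So P_s = 8.08 and the quantity traded is Q = 4954 - 8(11.08) = 4865.36.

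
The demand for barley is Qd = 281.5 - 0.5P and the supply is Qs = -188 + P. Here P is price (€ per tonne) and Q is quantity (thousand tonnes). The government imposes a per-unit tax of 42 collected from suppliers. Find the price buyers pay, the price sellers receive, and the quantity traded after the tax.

P_b = 341, P_s = 299, Q = 111

Suppliers keep P_s = P_b - 42 per unit, so supply in terms of the buyer price is Qs = -230 + P_b.
Equate demand and the shifted supply: 281.5 - 0.5P_b = -230 + P_b, giving 1.5P_b = 511.5, so P_b = 341.
Then P_s = 341 - 42 = 299 and Q = 281.5 - 0.5(341) = 111.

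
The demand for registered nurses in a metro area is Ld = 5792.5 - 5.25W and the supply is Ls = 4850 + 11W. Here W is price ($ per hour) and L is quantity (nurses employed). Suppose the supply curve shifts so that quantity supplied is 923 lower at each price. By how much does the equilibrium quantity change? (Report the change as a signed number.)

Set Ld = Ls: 5792.5 - 5.25W = 4850 + 11W, so 942.5 = 16.25W and W* = 58.
Substitute back: L* = 5792.5 - 5.25(58) = 5488.
After the shift, supply is Ls = 3927 + 11W.
The new intersection has 1865.5 = 16.25W, i.e. W = 114.8, L = 5189.8.
ΔL = 5189.8 - 5488 = -298.2.

ΔL = -298.2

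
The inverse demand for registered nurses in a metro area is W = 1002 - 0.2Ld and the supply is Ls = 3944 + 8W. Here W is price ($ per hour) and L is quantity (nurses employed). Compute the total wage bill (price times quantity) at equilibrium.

Inverting to quantity form: Ld = 5010 - 5W.
Equating demand and supply, 5010 - 5W = 3944 + 8W gives 13W = 1066, so W* = 82.
From the demand curve, L* = 5010 - 5(82) = 4600.
The total wage bill = W* × L* = 82 × 4600 = 377200.

The total wage bill = 377200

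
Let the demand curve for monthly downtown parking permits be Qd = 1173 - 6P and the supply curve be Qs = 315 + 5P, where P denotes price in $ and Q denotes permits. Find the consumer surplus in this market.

Consumer surplus = 41418.75

Set Qd = Qs: 1173 - 6P = 315 + 5P, so 858 = 11P and P* = 78.
Substitute back: Q* = 1173 - 6(78) = 705.
Demand choke price (Qd = 0): P = 1173/6 = 195.5. Consumer surplus = ½ × (195.5 - 78) × 705 = 41418.75.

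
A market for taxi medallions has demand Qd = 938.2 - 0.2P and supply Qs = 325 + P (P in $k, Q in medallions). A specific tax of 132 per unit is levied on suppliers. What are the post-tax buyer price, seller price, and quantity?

P_b = 621, P_s = 489, Q = 814

The tax drives a wedge P_b - P_s = 132. Substituting P_s = P_b - 132 into supply: Qs = 193 + P_b.
Set Qd = Qs: 938.2 - 0.2P_b = 193 + P_b, so 745.2 = 1.2P_b and P_b = 621.
So P_s = 489 and the quantity traded is Q = 938.2 - 0.2(621) = 814.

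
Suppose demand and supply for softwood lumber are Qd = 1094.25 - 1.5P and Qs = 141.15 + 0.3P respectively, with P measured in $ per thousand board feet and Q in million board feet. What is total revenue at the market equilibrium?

At equilibrium Qd = Qs, so 1094.25 - 1.5P = 141.15 + 0.3P; collecting terms, 953.1 = 1.8P and P* = 529.5.
From the demand curve, Q* = 1094.25 - 1.5(529.5) = 300.
Total revenue = P* × Q* = 529.5 × 300 = 158850.

Total revenue = 158850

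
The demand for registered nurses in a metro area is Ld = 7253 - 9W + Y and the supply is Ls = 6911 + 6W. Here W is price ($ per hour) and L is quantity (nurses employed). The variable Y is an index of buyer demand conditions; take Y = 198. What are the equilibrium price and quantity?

With Y = 198, demand is Ld = 7451 - 9W.
At equilibrium Ld = Ls, so 7451 - 9W = 6911 + 6W; collecting terms, 540 = 15W and W* = 36.
Substitute back: L* = 7451 - 9(36) = 7127.

W* = 36, L* = 7127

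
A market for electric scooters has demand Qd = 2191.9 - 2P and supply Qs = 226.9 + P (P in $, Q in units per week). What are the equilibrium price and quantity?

P* = 655, Q* = 881.9

Equating demand and supply, 2191.9 - 2P = 226.9 + P gives 3P = 1965, so P* = 655.
Substitute back: Q* = 2191.9 - 2(655) = 881.9.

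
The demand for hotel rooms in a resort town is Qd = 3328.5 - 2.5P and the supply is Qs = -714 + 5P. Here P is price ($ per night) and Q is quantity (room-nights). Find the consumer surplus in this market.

At equilibrium Qd = Qs, so 3328.5 - 2.5P = -714 + 5P; collecting terms, 4042.5 = 7.5P and P* = 539.
Plugging P* into demand: Q* = 3328.5 - 2.5(539) = 1981.
Demand choke price (Qd = 0): P = 3328.5/2.5 = 1331.4. Consumer surplus = ½ × (1331.4 - 539) × 1981 = 784872.2.

Consumer surplus = 784872.2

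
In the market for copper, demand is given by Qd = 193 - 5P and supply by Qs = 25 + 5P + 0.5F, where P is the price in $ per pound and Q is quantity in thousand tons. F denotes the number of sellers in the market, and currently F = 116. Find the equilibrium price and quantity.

With F = 116, supply is Qs = 83 + 5P.
At equilibrium Qd = Qs, so 193 - 5P = 83 + 5P; collecting terms, 110 = 10P and P* = 11.
Then Q* = 193 - 5(11) = 138.

P* = 11, Q* = 138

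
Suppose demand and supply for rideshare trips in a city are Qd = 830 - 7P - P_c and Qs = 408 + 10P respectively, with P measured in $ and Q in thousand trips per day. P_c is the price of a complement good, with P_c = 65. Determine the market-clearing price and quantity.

P* = 21, Q* = 618

With P_c = 65, demand is Qd = 765 - 7P.
Equating demand and supply, 765 - 7P = 408 + 10P gives 17P = 357, so P* = 21.
Substitute back: Q* = 765 - 7(21) = 618.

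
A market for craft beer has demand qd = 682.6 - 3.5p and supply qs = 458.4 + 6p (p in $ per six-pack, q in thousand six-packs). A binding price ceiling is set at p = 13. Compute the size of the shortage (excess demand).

Evaluating both curves at the ceiling price 13 gives qd = 637.1, qs = 536.4.
Shortage = qd - qs = 637.1 - 536.4 = 100.7.

Shortage = 100.7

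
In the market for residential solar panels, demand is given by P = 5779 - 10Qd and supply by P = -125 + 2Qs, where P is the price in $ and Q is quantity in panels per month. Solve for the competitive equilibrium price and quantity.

Solving each curve for Q: Qd = 577.9 - 0.1P and Qs = 62.5 + 0.5P.
The market clears where 577.9 - 0.1P = 62.5 + 0.5P. Rearranging, 0.6P = 515.4, hence P* = 859.
From the demand curve, Q* = 577.9 - 0.1(859) = 492.

P* = 859, Q* = 492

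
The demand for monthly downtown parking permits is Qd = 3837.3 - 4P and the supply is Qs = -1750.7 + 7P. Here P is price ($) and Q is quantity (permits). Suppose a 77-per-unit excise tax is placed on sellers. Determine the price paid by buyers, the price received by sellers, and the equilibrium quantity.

With a tax of 77 on sellers, they supply based on the net price P_s = P_b - 77, so Qs = -2289.7 + 7P_b.
Equate demand and the shifted supply: 3837.3 - 4P_b = -2289.7 + 7P_b, giving 11P_b = 6127, so P_b = 557.
So P_s = 480 and the quantity traded is Q = 3837.3 - 4(557) = 1609.3.

P_b = 557, P_s = 480, Q = 1609.3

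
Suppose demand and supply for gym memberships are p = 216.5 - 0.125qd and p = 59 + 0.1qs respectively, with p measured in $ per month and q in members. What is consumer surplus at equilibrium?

Rewriting in direct form: qd = 1732 - 8p and qs = -590 + 10p.
At equilibrium qd = qs, so 1732 - 8p = -590 + 10p; collecting terms, 2322 = 18p and p* = 129.
Plugging p* into demand: q* = 1732 - 8(129) = 700.
Demand choke price (qd = 0): p = 1732/8 = 216.5. Consumer surplus = ½ × (216.5 - 129) × 700 = 30625.

Consumer surplus = 30625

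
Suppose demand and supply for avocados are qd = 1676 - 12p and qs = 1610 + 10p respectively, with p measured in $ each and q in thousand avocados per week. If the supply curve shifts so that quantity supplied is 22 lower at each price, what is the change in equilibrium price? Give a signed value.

Δp = 1

Set qd = qs: 1676 - 12p = 1610 + 10p, so 66 = 22p and p* = 3.
Plugging p* into demand: q* = 1676 - 12(3) = 1640.
After the shift, supply is qs = 1588 + 10p.
New equilibrium: 88 = 22p, so p = 4 and q = 1628.
Δp = 4 - 3 = 1.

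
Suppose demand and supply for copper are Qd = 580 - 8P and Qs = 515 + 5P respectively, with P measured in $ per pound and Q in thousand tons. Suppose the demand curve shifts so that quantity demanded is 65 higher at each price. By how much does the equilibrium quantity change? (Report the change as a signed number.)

ΔQ = 25

Equating demand and supply, 580 - 8P = 515 + 5P gives 13P = 65, so P* = 5.
From the demand curve, Q* = 580 - 8(5) = 540.
After the shift, demand is Qd = 645 - 8P.
Re-solving, 13P = 130 gives P = 10 and Q = 565.
ΔQ = 565 - 540 = 25.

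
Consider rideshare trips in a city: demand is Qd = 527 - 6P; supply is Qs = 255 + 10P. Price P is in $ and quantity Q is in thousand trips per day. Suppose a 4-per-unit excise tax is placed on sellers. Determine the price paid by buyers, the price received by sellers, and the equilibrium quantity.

P_b = 19.5, P_s = 15.5, Q = 410

With a tax of 4 on sellers, they supply based on the net price P_s = P_b - 4, so Qs = 215 + 10P_b.
Equate demand and the shifted supply: 527 - 6P_b = 215 + 10P_b, giving 16P_b = 312, so P_b = 19.5.
Then P_s = 19.5 - 4 = 15.5 and Q = 527 - 6(19.5) = 410.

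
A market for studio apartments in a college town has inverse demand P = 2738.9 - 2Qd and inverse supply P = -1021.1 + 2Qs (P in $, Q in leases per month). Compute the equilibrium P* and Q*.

P* = 858.9, Q* = 940

Inverting to quantity form: Qd = 1369.45 - 0.5P and Qs = 510.55 + 0.5P.
At equilibrium Qd = Qs, so 1369.45 - 0.5P = 510.55 + 0.5P; collecting terms, 858.9 = P and P* = 858.9.
Plugging P* into demand: Q* = 1369.45 - 0.5(858.9) = 940.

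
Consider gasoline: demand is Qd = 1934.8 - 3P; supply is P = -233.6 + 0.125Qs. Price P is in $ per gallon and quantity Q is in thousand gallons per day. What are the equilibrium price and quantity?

Inverting to quantity form: Qs = 1868.8 + 8P.
Set Qd = Qs: 1934.8 - 3P = 1868.8 + 8P, so 66 = 11P and P* = 6.
From the demand curve, Q* = 1934.8 - 3(6) = 1916.8.

P* = 6, Q* = 1916.8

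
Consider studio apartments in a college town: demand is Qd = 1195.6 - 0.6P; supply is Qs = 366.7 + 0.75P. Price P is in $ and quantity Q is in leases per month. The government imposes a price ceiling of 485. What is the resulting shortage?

At P = 485: Qd = 904.6 and Qs = 730.45.
Shortage = Qd - Qs = 904.6 - 730.45 = 174.15.

Shortage = 174.15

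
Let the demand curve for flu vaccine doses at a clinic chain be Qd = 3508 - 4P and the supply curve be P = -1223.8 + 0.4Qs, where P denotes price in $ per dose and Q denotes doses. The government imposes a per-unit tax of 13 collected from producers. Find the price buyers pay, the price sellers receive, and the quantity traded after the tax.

Rewriting in direct form: Qs = 3059.5 + 2.5P.
Producers keep P_s = P_b - 13 per unit, so supply in terms of the buyer price is Qs = 3027 + 2.5P_b.
Set Qd = Qs: 3508 - 4P_b = 3027 + 2.5P_b, so 481 = 6.5P_b and P_b = 74.
So P_s = 61 and the quantity traded is Q = 3508 - 4(74) = 3212.

P_b = 74, P_s = 61, Q = 3212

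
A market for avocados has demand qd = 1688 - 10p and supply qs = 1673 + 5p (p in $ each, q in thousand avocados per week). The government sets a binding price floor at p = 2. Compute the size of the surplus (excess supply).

Evaluating both curves at the floor price 2 gives qd = 1668, qs = 1683.
Surplus = qs - qd = 1683 - 1668 = 15.

Surplus = 15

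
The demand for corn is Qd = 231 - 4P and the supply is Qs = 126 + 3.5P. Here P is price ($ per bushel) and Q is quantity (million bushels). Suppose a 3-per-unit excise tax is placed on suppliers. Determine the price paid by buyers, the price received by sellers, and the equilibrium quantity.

Suppliers keep P_s = P_b - 3 per unit, so supply in terms of the buyer price is Qs = 115.5 + 3.5P_b.
Market clearing requires 231 - 4P_b = 115.5 + 3.5P_b; hence 115.5 = 7.5P_b and P_b = 15.4.
Then P_s = 15.4 - 3 = 12.4 and Q = 231 - 4(15.4) = 169.4.

P_b = 15.4, P_s = 12.4, Q = 169.4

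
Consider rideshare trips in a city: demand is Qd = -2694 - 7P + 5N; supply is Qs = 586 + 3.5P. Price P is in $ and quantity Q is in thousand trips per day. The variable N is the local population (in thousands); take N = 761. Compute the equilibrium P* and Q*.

With N = 761, demand is Qd = 1111 - 7P.
The market clears where 1111 - 7P = 586 + 3.5P. Rearranging, 10.5P = 525, hence P* = 50.
From the demand curve, Q* = 1111 - 7(50) = 761.

P* = 50, Q* = 761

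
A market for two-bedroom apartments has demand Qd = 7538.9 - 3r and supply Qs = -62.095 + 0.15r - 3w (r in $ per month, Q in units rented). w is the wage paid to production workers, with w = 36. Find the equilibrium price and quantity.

r* = 2447.3, Q* = 197

With w = 36, supply is Qs = -170.095 + 0.15r.
At equilibrium Qd = Qs, so 7538.9 - 3r = -170.095 + 0.15r; collecting terms, 7708.995 = 3.15r and r* = 2447.3.
Substitute back: Q* = 7538.9 - 3(2447.3) = 197.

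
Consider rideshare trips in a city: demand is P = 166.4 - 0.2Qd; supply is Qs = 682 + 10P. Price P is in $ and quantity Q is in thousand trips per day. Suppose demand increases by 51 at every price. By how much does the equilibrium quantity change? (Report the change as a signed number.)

Rewriting in direct form: Qd = 832 - 5P.
The market clears where 832 - 5P = 682 + 10P. Rearranging, 15P = 150, hence P* = 10.
From the demand curve, Q* = 832 - 5(10) = 782.
After the shift, demand is Qd = 883 - 5P.
New equilibrium: 201 = 15P, so P = 13.4 and Q = 816.
ΔQ = 816 - 782 = 34.

ΔQ = 34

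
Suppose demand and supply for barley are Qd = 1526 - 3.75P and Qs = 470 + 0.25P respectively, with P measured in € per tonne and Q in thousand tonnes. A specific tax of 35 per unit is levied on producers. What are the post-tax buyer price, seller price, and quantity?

With a tax of 35 on producers, they supply based on the net price P_s = P_b - 35, so Qs = 461.25 + 0.25P_b.
Equate demand and the shifted supply: 1526 - 3.75P_b = 461.25 + 0.25P_b, giving 4P_b = 1064.75, so P_b = 266.1875.
So P_s = 231.1875 and the quantity traded is Q = 1526 - 3.75(266.1875) = 527.796875.

P_b = 266.1875, P_s = 231.1875, Q = 527.796875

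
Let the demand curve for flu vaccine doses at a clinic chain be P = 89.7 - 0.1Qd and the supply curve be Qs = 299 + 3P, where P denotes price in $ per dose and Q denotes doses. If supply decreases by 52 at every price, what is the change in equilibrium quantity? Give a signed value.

Rewriting in direct form: Qd = 897 - 10P.
The market clears where 897 - 10P = 299 + 3P. Rearranging, 13P = 598, hence P* = 46.
From the demand curve, Q* = 897 - 10(46) = 437.
After the shift, supply is Qs = 247 + 3P.
Re-solving, 13P = 650 gives P = 50 and Q = 397.
ΔQ = 397 - 437 = -40.

ΔQ = -40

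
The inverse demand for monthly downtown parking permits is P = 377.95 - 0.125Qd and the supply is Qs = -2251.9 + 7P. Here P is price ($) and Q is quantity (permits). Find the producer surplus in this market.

Solving each curve for Q: Qd = 3023.6 - 8P.
Set Qd = Qs: 3023.6 - 8P = -2251.9 + 7P, so 5275.5 = 15P and P* = 351.7.
Substitute back: Q* = 3023.6 - 8(351.7) = 210.
Supply choke price (Qs = 0): P = 321.7. Producer surplus = ½ × (351.7 - 321.7) × 210 = 3150.

Producer surplus = 3150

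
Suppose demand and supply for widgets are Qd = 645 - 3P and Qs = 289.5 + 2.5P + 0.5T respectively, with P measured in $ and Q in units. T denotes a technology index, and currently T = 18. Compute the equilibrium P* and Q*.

With T = 18, supply is Qs = 298.5 + 2.5P.
The market clears where 645 - 3P = 298.5 + 2.5P. Rearranging, 5.5P = 346.5, hence P* = 63.
Then Q* = 645 - 3(63) = 456.

P* = 63, Q* = 456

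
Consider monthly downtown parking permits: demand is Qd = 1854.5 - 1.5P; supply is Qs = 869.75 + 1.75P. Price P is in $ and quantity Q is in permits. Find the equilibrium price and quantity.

P* = 303, Q* = 1400

The market clears where 1854.5 - 1.5P = 869.75 + 1.75P. Rearranging, 3.25P = 984.75, hence P* = 303.
Plugging P* into demand: Q* = 1854.5 - 1.5(303) = 1400.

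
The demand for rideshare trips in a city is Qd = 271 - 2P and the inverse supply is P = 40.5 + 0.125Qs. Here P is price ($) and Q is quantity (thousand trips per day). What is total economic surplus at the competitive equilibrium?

Inverting to quantity form: Qs = -324 + 8P.
The market clears where 271 - 2P = -324 + 8P. Rearranging, 10P = 595, hence P* = 59.5.
From the demand curve, Q* = 271 - 2(59.5) = 152.
Demand choke price = 135.5; supply choke price = 40.5. CS = ½(135.5 - 59.5)(152) = 5776; PS = ½(59.5 - 40.5)(152) = 1444. Total surplus = 7220.

Total surplus = 7220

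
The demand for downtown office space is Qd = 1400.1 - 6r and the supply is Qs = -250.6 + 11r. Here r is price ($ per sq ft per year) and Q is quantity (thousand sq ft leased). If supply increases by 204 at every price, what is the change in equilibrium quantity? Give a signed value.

Set Qd = Qs: 1400.1 - 6r = -250.6 + 11r, so 1650.7 = 17r and r* = 97.1.
Then Q* = 1400.1 - 6(97.1) = 817.5.
After the shift, supply is Qs = -46.6 + 11r.
Re-solving, 17r = 1446.7 gives r = 85.1 and Q = 889.5.
ΔQ = 889.5 - 817.5 = 72.

ΔQ = 72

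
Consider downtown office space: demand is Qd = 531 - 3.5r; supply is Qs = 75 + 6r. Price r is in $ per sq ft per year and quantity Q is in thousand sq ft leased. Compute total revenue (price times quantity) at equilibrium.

Total revenue = 17424

At equilibrium Qd = Qs, so 531 - 3.5r = 75 + 6r; collecting terms, 456 = 9.5r and r* = 48.
From the demand curve, Q* = 531 - 3.5(48) = 363.
Total revenue = r* × Q* = 48 × 363 = 17424.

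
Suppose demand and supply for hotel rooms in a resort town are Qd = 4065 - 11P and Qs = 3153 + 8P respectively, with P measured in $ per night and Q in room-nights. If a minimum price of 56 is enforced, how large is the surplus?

At P = 56: Qd = 3449 and Qs = 3601.
Surplus = Qs - Qd = 3601 - 3449 = 152.

Surplus = 152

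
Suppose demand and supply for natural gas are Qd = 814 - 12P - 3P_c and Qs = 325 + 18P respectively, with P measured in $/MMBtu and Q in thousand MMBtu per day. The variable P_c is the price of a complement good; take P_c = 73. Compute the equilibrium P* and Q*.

With P_c = 73, demand is Qd = 595 - 12P.
Equating demand and supply, 595 - 12P = 325 + 18P gives 30P = 270, so P* = 9.
Plugging P* into demand: Q* = 595 - 12(9) = 487.

P* = 9, Q* = 487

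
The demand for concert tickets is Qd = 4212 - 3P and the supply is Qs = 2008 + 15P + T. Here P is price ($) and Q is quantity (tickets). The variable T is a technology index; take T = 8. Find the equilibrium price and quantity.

P* = 122, Q* = 3846

With T = 8, supply is Qs = 2016 + 15P.
At equilibrium Qd = Qs, so 4212 - 3P = 2016 + 15P; collecting terms, 2196 = 18P and P* = 122.
From the demand curve, Q* = 4212 - 3(122) = 3846.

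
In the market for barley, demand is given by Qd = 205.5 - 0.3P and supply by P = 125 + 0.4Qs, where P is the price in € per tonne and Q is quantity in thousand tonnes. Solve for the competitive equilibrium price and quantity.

Solving each curve for Q: Qs = -312.5 + 2.5P.
At equilibrium Qd = Qs, so 205.5 - 0.3P = -312.5 + 2.5P; collecting terms, 518 = 2.8P and P* = 185.
From the demand curve, Q* = 205.5 - 0.3(185) = 150.

P* = 185, Q* = 150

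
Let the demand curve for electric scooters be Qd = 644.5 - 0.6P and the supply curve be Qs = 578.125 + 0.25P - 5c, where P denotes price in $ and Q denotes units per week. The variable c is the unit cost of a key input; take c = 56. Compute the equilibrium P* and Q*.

P* = 407.5, Q* = 400

With c = 56, supply is Qs = 298.125 + 0.25P.
Equating demand and supply, 644.5 - 0.6P = 298.125 + 0.25P gives 0.85P = 346.375, so P* = 407.5.
From the demand curve, Q* = 644.5 - 0.6(407.5) = 400.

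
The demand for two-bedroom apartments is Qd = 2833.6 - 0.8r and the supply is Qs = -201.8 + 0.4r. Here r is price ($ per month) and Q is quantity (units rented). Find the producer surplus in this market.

The market clears where 2833.6 - 0.8r = -201.8 + 0.4r. Rearranging, 1.2r = 3035.4, hence r* = 2529.5.
Substitute back: Q* = 2833.6 - 0.8(2529.5) = 810.
Supply choke price (Qs = 0): r = 504.5. Producer surplus = ½ × (2529.5 - 504.5) × 810 = 820125.

Producer surplus = 820125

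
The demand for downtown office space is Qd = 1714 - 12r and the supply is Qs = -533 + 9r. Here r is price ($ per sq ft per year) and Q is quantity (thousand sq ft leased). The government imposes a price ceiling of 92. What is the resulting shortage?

Shortage = 315

At r = 92: Qd = 610 and Qs = 295.
Shortage = Qd - Qs = 610 - 295 = 315.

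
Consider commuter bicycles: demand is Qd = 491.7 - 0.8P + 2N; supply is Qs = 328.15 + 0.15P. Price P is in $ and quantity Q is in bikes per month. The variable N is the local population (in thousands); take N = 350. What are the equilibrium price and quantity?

With N = 350, demand is Qd = 1191.7 - 0.8P.
At equilibrium Qd = Qs, so 1191.7 - 0.8P = 328.15 + 0.15P; collecting terms, 863.55 = 0.95P and P* = 909.
Plugging P* into demand: Q* = 1191.7 - 0.8(909) = 464.5.

P* = 909, Q* = 464.5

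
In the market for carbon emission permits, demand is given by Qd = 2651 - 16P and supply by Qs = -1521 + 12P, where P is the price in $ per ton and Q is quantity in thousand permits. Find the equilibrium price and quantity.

P* = 149, Q* = 267

The market clears where 2651 - 16P = -1521 + 12P. Rearranging, 28P = 4172, hence P* = 149.
Substitute back: Q* = 2651 - 16(149) = 267.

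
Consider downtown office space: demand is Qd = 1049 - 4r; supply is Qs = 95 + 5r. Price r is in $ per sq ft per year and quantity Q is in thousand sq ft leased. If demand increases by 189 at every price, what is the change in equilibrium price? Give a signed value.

Δr = 21

Equating demand and supply, 1049 - 4r = 95 + 5r gives 9r = 954, so r* = 106.
Plugging r* into demand: Q* = 1049 - 4(106) = 625.
After the shift, demand is Qd = 1238 - 4r.
Re-solving, 9r = 1143 gives r = 127 and Q = 730.
Δr = 127 - 106 = 21.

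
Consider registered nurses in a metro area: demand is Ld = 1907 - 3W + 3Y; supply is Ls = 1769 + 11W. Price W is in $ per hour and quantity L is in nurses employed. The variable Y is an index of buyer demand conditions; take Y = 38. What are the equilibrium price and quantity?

W* = 18, L* = 1967

With Y = 38, demand is Ld = 2021 - 3W.
Set Ld = Ls: 2021 - 3W = 1769 + 11W, so 252 = 14W and W* = 18.
From the demand curve, L* = 2021 - 3(18) = 1967.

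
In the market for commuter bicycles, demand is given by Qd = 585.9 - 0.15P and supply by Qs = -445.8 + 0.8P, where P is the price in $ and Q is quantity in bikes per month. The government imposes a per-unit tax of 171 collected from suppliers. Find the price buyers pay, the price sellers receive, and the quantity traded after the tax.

With a tax of 171 on suppliers, they supply based on the net price P_s = P_b - 171, so Qs = -582.6 + 0.8P_b.
Set Qd = Qs: 585.9 - 0.15P_b = -582.6 + 0.8P_b, so 1168.5 = 0.95P_b and P_b = 1230.
So P_s = 1059 and the quantity traded is Q = 585.9 - 0.15(1230) = 401.4.

P_b = 1230, P_s = 1059, Q = 401.4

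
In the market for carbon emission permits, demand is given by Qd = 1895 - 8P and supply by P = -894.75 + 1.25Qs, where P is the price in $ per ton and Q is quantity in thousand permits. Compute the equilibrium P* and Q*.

Rewriting in direct form: Qs = 715.8 + 0.8P.
Equating demand and supply, 1895 - 8P = 715.8 + 0.8P gives 8.8P = 1179.2, so P* = 134.
Substitute back: Q* = 1895 - 8(134) = 823.

P* = 134, Q* = 823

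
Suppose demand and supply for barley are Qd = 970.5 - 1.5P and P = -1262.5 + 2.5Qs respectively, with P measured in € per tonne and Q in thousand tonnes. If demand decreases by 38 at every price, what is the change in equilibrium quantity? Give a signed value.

ΔQ = -8

Inverting to quantity form: Qs = 505 + 0.4P.
At equilibrium Qd = Qs, so 970.5 - 1.5P = 505 + 0.4P; collecting terms, 465.5 = 1.9P and P* = 245.
Then Q* = 970.5 - 1.5(245) = 603.
After the shift, demand is Qd = 932.5 - 1.5P.
The new intersection has 427.5 = 1.9P, i.e. P = 225, Q = 595.
ΔQ = 595 - 603 = -8.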